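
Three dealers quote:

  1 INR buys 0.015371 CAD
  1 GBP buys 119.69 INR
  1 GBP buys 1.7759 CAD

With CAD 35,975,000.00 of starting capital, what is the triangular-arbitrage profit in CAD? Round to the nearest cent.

Profit: CAD 1,293,531.88

Profitable loop is CAD → GBP → INR → CAD:
CAD 35,975,000.00 ÷ 1.7759 = GBP 20,257,334.31
GBP 20,257,334.31 × 119.69 = INR 2,424,600,343.49
INR 2,424,600,343.49 × 0.015371 = CAD 37,268,531.88
Profit = CAD 37,268,531.88 − CAD 35,975,000.00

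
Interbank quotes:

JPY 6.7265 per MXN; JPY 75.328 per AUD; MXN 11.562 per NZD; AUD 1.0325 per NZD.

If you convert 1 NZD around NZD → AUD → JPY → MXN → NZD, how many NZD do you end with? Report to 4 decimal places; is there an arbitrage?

1.0001 (no arbitrage)

Around NZD → AUD → JPY → MXN → NZD: 1 × 1.0325 × 75.328 ÷ 6.7265 ÷ 11.562 = 1.000056
Product ≈ 1 (deviation 0.006%, within rounding noise).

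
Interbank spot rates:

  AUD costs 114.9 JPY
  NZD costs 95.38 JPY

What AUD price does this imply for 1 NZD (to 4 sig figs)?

1 NZD × 95.38 = 95.38 JPY
95.38 JPY ÷ 114.9 = 0.830113 AUD

NZD/AUD = 0.8301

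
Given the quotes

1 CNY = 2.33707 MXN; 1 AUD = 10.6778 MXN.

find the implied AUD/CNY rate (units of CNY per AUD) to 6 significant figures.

1 AUD × 10.6778 = 10.6778 MXN
10.6778 MXN ÷ 2.33707 = 4.56888 CNY

AUD/CNY = 4.56888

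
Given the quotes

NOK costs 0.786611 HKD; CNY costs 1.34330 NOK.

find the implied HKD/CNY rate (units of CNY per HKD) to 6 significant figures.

HKD/CNY = 0.946383

1 HKD ÷ 0.786611 = 1.27128 NOK
1.27128 NOK ÷ 1.34330 = 0.946383 CNY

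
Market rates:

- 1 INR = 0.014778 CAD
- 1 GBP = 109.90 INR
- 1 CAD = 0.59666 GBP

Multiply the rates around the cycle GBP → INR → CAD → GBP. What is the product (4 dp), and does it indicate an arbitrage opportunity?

0.9690 (arbitrage exists)

Around GBP → INR → CAD → GBP: 1 × 109.90 × 0.014778 × 0.59666 = 0.969037
Product < 1; profitable direction is GBP → CAD → INR → GBP.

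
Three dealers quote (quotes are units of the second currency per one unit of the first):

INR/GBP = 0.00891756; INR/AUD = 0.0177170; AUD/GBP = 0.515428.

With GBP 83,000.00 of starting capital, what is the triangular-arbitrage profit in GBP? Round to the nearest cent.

Profitable loop is GBP → INR → AUD → GBP:
GBP 83,000.00 ÷ 0.00891756 = INR 9,307,478.73
INR 9,307,478.73 × 0.0177170 = AUD 164,900.60
AUD 164,900.60 × 0.515428 = GBP 84,994.39
Profit = GBP 84,994.39 − GBP 83,000.00

Profit: GBP 1,994.39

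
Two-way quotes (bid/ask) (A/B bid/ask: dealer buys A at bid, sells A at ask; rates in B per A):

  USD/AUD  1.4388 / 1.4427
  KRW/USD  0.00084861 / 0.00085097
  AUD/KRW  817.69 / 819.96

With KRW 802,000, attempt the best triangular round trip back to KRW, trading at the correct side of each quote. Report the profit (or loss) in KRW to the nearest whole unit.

Net result: KRW -1,297 (no profitable arbitrage after spreads)

Best loop KRW → USD → AUD → KRW:
KRW 802,000 × 0.00084861 (sell KRW at bid) = USD 680.59
USD 680.59 × 1.4388 (sell USD at bid) = AUD 979.23
AUD 979.23 × 817.69 (sell AUD at bid) = KRW 800,703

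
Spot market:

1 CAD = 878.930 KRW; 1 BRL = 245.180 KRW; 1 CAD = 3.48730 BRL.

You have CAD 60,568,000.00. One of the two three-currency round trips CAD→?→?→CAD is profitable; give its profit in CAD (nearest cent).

Profit: CAD 1,694,014.88

Profitable loop is CAD → KRW → BRL → CAD:
CAD 60,568,000.00 × 878.930 = KRW 53,235,032,240
KRW 53,235,032,240 ÷ 245.180 = BRL 217,126,324.50
BRL 217,126,324.50 ÷ 3.48730 = CAD 62,262,014.88
Profit = CAD 62,262,014.88 − CAD 60,568,000.00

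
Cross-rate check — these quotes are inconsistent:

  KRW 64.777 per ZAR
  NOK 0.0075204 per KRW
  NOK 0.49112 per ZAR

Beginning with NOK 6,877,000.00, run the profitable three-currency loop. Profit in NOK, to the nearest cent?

Profitable loop is NOK → KRW → ZAR → NOK:
NOK 6,877,000.00 ÷ 0.0075204 = KRW 914,446,040
KRW 914,446,040 ÷ 64.777 = ZAR 14,116,832.21
ZAR 14,116,832.21 × 0.49112 = NOK 6,933,058.64
Profit = NOK 6,933,058.64 − NOK 6,877,000.00

Profit: NOK 56,058.64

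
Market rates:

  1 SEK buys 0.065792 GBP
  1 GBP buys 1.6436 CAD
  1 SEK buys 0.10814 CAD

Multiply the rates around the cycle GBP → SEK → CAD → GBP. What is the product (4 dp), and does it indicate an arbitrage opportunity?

Around GBP → SEK → CAD → GBP: 1 ÷ 0.065792 × 0.10814 ÷ 1.6436 = 1.000039
Product ≈ 1 (deviation 0.004%, within rounding noise).

1.0000 (no arbitrage)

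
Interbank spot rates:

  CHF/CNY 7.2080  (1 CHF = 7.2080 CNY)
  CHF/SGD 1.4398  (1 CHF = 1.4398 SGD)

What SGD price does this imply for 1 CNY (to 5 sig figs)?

1 CNY ÷ 7.2080 = 0.138735 CHF
0.138735 CHF × 1.4398 = 0.19975 SGD

CNY/SGD = 0.19975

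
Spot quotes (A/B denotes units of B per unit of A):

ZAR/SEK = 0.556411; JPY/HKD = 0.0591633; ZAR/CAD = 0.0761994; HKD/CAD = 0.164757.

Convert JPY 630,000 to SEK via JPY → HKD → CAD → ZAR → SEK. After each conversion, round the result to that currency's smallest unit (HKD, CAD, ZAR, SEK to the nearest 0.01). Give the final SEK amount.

JPY 630,000 × 0.0591633 = HKD 37,272.88
HKD 37,272.88 × 0.164757 = CAD 6,140.97
CAD 6,140.97 ÷ 0.0761994 = ZAR 80,590.79
ZAR 80,590.79 × 0.556411 = SEK 44,841.60

SEK 44,841.60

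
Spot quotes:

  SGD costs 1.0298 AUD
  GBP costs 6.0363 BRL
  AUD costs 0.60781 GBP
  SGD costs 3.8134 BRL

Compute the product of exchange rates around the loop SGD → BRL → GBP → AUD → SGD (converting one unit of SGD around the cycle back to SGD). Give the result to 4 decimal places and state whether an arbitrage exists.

Around SGD → BRL → GBP → AUD → SGD: 1 × 3.8134 ÷ 6.0363 ÷ 0.60781 ÷ 1.0298 = 1.009301
Product > 1; profitable direction is SGD → BRL → GBP → AUD → SGD.

1.0093 (arbitrage exists)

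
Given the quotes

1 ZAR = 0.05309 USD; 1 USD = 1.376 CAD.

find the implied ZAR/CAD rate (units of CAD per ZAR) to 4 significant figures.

ZAR/CAD = 0.07305

1 ZAR × 0.05309 = 0.05309 USD
0.05309 USD × 1.376 = 0.0730518 CAD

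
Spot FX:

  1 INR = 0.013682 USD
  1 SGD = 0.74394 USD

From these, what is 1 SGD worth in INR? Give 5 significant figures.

1 SGD × 0.74394 = 0.74394 USD
0.74394 USD ÷ 0.013682 = 54.3736 INR

SGD/INR = 54.374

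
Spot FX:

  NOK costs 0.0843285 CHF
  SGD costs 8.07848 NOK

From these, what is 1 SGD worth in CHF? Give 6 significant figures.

1 SGD × 8.07848 = 8.07848 NOK
8.07848 NOK × 0.0843285 = 0.681246 CHF

SGD/CHF = 0.681246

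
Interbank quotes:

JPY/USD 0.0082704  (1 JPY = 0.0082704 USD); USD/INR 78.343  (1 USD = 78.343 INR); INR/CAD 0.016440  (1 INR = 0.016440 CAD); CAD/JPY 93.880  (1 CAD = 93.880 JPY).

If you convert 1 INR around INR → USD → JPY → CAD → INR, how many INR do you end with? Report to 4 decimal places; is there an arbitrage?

1.0000 (no arbitrage)

Around INR → USD → JPY → CAD → INR: 1 ÷ 78.343 ÷ 0.0082704 ÷ 93.880 ÷ 0.016440 = 0.999996
Product ≈ 1 (deviation 0.000%, within rounding noise).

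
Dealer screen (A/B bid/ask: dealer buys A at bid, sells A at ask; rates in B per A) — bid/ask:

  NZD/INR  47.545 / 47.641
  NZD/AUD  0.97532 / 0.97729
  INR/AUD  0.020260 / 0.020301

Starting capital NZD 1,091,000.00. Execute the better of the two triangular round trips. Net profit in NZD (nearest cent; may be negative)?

Best loop NZD → AUD → INR → NZD:
NZD 1,091,000.00 × 0.97532 (sell NZD at bid) = AUD 1,064,074.12
AUD 1,064,074.12 ÷ 0.020301 (buy INR at ask) = INR 52,414,862.32
INR 52,414,862.32 ÷ 47.641 (buy NZD at ask) = NZD 1,100,204.91

Net profit: NZD 9,204.91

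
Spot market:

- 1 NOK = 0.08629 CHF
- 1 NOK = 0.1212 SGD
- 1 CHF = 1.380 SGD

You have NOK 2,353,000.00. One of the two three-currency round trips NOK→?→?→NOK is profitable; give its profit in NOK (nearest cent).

Profit: NOK 41,886.81

Profitable loop is NOK → SGD → CHF → NOK:
NOK 2,353,000.00 × 0.1212 = SGD 285,183.60
SGD 285,183.60 ÷ 1.380 = CHF 206,654.78
CHF 206,654.78 ÷ 0.08629 = NOK 2,394,886.81
Profit = NOK 2,394,886.81 − NOK 2,353,000.00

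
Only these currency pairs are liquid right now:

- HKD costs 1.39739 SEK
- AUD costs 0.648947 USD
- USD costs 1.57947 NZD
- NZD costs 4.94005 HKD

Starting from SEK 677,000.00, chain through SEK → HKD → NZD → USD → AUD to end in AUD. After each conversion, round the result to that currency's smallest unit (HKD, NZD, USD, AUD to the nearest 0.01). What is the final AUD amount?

SEK 677,000.00 ÷ 1.39739 = HKD 484,474.63
HKD 484,474.63 ÷ 4.94005 = NZD 98,070.79
NZD 98,070.79 ÷ 1.57947 = USD 62,090.95
USD 62,090.95 ÷ 0.648947 = AUD 95,679.54

AUD 95,679.54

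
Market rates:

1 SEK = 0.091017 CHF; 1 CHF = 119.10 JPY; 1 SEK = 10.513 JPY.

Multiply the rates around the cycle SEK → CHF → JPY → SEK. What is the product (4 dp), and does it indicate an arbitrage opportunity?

Around SEK → CHF → JPY → SEK: 1 × 0.091017 × 119.10 ÷ 10.513 = 1.031116
Product > 1; profitable direction is SEK → CHF → JPY → SEK.

1.0311 (arbitrage exists)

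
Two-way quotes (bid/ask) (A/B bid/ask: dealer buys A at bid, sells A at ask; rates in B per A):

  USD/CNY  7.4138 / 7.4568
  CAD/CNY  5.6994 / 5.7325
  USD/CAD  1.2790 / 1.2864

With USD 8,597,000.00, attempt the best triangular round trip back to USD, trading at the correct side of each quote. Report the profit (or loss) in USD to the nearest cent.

Net profit: USD 46,063.38

Best loop USD → CNY → CAD → USD:
USD 8,597,000.00 × 7.4138 (sell USD at bid) = CNY 63,736,438.60
CNY 63,736,438.60 ÷ 5.7325 (buy CAD at ask) = CAD 11,118,436.74
CAD 11,118,436.74 ÷ 1.2864 (buy USD at ask) = USD 8,643,063.38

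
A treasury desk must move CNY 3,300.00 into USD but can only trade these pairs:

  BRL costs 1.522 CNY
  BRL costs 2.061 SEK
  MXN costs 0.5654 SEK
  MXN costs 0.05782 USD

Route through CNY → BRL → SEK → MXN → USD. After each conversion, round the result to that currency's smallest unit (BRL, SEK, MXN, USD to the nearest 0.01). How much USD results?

CNY 3,300.00 ÷ 1.522 = BRL 2,168.20
BRL 2,168.20 × 2.061 = SEK 4,468.66
SEK 4,468.66 ÷ 0.5654 = MXN 7,903.54
MXN 7,903.54 × 0.05782 = USD 456.98

USD 456.98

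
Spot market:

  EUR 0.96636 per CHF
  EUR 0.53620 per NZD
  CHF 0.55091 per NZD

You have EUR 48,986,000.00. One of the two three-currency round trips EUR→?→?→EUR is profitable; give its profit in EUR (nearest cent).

Profit: EUR 351,732.62

Profitable loop is EUR → CHF → NZD → EUR:
EUR 48,986,000.00 ÷ 0.96636 = CHF 50,691,253.78
CHF 50,691,253.78 ÷ 0.55091 = NZD 92,013,675.15
NZD 92,013,675.15 × 0.53620 = EUR 49,337,732.62
Profit = EUR 49,337,732.62 − EUR 48,986,000.00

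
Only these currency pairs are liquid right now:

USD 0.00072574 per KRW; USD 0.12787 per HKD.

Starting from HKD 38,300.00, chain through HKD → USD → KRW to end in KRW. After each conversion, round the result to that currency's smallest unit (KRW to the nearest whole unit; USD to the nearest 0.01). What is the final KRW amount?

KRW 6,748,174

HKD 38,300.00 × 0.12787 = USD 4,897.42
USD 4,897.42 ÷ 0.00072574 = KRW 6,748,174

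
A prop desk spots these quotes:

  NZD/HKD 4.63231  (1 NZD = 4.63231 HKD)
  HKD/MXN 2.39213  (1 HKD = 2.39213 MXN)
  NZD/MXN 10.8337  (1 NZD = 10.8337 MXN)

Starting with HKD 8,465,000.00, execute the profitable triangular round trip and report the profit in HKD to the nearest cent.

Profit: HKD 193,298.42

Profitable loop is HKD → MXN → NZD → HKD:
HKD 8,465,000.00 × 2.39213 = MXN 20,249,380.45
MXN 20,249,380.45 ÷ 10.8337 = NZD 1,869,110.32
NZD 1,869,110.32 × 4.63231 = HKD 8,658,298.42
Profit = HKD 8,658,298.42 − HKD 8,465,000.00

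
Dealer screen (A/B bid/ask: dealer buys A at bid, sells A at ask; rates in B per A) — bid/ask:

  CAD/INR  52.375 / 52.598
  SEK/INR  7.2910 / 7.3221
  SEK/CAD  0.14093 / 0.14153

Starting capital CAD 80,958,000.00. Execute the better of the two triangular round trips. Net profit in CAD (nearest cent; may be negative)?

Best loop CAD → INR → SEK → CAD:
CAD 80,958,000.00 × 52.375 (sell CAD at bid) = INR 4,240,175,250.00
INR 4,240,175,250.00 ÷ 7.3221 (buy SEK at ask) = SEK 579,092,780.76
SEK 579,092,780.76 × 0.14093 (sell SEK at bid) = CAD 81,611,545.59

Net profit: CAD 653,545.59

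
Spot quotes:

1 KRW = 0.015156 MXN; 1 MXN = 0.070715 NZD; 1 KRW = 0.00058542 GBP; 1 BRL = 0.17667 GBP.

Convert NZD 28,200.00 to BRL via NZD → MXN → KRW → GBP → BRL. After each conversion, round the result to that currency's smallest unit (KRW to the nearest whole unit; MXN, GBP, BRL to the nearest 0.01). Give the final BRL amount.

BRL 87,188.20

NZD 28,200.00 ÷ 0.070715 = MXN 398,783.85
MXN 398,783.85 ÷ 0.015156 = KRW 26,311,946
KRW 26,311,946 × 0.00058542 = GBP 15,403.54
GBP 15,403.54 ÷ 0.17667 = BRL 87,188.20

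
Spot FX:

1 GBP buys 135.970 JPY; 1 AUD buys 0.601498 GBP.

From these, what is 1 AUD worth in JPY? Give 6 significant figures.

AUD/JPY = 81.7857

1 AUD × 0.601498 = 0.601498 GBP
0.601498 GBP × 135.970 = 81.7857 JPY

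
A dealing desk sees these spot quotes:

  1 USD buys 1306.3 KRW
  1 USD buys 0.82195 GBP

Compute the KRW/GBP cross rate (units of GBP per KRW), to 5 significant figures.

1 KRW ÷ 1306.3 = 0.000765521 USD
0.000765521 USD × 0.82195 = 0.00062922 GBP

KRW/GBP = 0.00062922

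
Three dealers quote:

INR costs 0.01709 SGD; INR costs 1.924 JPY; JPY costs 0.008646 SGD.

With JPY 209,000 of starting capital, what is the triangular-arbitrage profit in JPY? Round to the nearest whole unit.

Profitable loop is JPY → INR → SGD → JPY:
JPY 209,000 ÷ 1.924 = INR 108,627.86
INR 108,627.86 × 0.01709 = SGD 1,856.45
SGD 1,856.45 ÷ 0.008646 = JPY 214,718
Profit = JPY 214,718 − JPY 209,000

Profit: JPY 5,718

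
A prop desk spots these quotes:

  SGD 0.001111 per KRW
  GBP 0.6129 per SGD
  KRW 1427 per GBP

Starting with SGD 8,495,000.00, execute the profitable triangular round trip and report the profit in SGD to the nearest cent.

Profit: SGD 247,501.79

Profitable loop is SGD → KRW → GBP → SGD:
SGD 8,495,000.00 ÷ 0.001111 = KRW 7,646,264,626
KRW 7,646,264,626 ÷ 1427 = GBP 5,358,279.35
GBP 5,358,279.35 ÷ 0.6129 = SGD 8,742,501.79
Profit = SGD 8,742,501.79 − SGD 8,495,000.00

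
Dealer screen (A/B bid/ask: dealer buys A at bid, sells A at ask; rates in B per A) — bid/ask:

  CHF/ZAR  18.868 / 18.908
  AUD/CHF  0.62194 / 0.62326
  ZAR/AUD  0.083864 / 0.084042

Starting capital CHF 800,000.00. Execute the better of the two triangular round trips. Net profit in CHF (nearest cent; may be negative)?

Net profit: CHF 7,753.33

Best loop CHF → AUD → ZAR → CHF:
CHF 800,000.00 ÷ 0.62326 (buy AUD at ask) = AUD 1,283,573.47
AUD 1,283,573.47 ÷ 0.084042 (buy ZAR at ask) = ZAR 15,273,000.03
ZAR 15,273,000.03 ÷ 18.908 (buy CHF at ask) = CHF 807,753.33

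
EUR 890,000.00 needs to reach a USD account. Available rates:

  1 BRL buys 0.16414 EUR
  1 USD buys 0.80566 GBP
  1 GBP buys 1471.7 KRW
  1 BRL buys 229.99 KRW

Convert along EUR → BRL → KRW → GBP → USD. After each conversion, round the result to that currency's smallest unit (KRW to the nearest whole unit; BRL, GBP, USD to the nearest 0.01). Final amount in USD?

EUR 890,000.00 ÷ 0.16414 = BRL 5,422,200.56
BRL 5,422,200.56 × 229.99 = KRW 1,247,051,907
KRW 1,247,051,907 ÷ 1471.7 = GBP 847,354.70
GBP 847,354.70 ÷ 0.80566 = USD 1,051,752.23

USD 1,051,752.23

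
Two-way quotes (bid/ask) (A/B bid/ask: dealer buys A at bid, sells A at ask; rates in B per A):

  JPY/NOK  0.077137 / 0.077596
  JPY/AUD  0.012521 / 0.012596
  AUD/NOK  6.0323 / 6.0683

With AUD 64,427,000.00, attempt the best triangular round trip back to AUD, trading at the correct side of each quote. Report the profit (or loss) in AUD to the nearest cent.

Best loop AUD → JPY → NOK → AUD:
AUD 64,427,000.00 ÷ 0.012596 (buy JPY at ask) = JPY 5,114,877,739
JPY 5,114,877,739 × 0.077137 (sell JPY at bid) = NOK 394,546,324.15
NOK 394,546,324.15 ÷ 6.0683 (buy AUD at ask) = AUD 65,017,603.64

Net profit: AUD 590,603.64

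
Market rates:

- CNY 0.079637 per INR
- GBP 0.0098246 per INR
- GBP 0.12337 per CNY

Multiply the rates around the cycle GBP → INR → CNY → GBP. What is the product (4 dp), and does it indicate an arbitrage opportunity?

1.0000 (no arbitrage)

Around GBP → INR → CNY → GBP: 1 ÷ 0.0098246 × 0.079637 × 0.12337 = 1.000022
Product ≈ 1 (deviation 0.002%, within rounding noise).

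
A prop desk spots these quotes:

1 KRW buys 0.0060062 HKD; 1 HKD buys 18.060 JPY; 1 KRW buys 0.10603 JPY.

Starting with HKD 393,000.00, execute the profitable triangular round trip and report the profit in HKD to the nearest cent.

Profit: HKD 9,051.16

Profitable loop is HKD → JPY → KRW → HKD:
HKD 393,000.00 × 18.060 = JPY 7,097,580
JPY 7,097,580 ÷ 0.10603 = KRW 66,939,357
KRW 66,939,357 × 0.0060062 = HKD 402,051.16
Profit = HKD 402,051.16 − HKD 393,000.00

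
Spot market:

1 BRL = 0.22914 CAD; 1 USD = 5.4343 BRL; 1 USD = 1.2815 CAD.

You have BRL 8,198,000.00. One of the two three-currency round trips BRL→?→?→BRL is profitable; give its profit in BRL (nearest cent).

Profitable loop is BRL → USD → CAD → BRL:
BRL 8,198,000.00 ÷ 5.4343 = USD 1,508,565.96
USD 1,508,565.96 × 1.2815 = CAD 1,933,227.28
CAD 1,933,227.28 ÷ 0.22914 = BRL 8,436,882.60
Profit = BRL 8,436,882.60 − BRL 8,198,000.00

Profit: BRL 238,882.60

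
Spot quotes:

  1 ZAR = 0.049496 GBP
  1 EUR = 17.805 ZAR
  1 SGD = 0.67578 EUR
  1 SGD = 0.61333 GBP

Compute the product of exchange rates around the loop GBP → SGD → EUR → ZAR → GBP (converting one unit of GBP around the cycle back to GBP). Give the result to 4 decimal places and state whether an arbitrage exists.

0.9710 (arbitrage exists)

Around GBP → SGD → EUR → ZAR → GBP: 1 ÷ 0.61333 × 0.67578 × 17.805 × 0.049496 = 0.971009
Product < 1; profitable direction is GBP → ZAR → EUR → SGD → GBP.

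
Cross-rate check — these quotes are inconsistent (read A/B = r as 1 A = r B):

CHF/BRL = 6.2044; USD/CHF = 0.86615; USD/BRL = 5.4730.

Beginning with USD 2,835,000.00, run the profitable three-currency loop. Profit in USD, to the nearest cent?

Profitable loop is USD → BRL → CHF → USD:
USD 2,835,000.00 × 5.4730 = BRL 15,515,955.00
BRL 15,515,955.00 ÷ 6.2044 = CHF 2,500,798.63
CHF 2,500,798.63 ÷ 0.86615 = USD 2,887,258.13
Profit = USD 2,887,258.13 − USD 2,835,000.00

Profit: USD 52,258.13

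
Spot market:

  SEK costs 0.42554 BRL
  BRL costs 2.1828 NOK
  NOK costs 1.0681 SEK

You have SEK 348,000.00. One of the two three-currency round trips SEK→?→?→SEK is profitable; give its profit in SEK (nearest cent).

Profitable loop is SEK → NOK → BRL → SEK:
SEK 348,000.00 ÷ 1.0681 = NOK 325,812.19
NOK 325,812.19 ÷ 2.1828 = BRL 149,263.42
BRL 149,263.42 ÷ 0.42554 = SEK 350,762.37
Profit = SEK 350,762.37 − SEK 348,000.00

Profit: SEK 2,762.37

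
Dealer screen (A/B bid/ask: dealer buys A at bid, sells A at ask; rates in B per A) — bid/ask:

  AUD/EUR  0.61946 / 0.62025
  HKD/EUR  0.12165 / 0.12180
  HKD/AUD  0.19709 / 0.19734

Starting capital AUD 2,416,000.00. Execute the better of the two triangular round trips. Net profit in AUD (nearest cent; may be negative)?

Best loop AUD → EUR → HKD → AUD:
AUD 2,416,000.00 × 0.61946 (sell AUD at bid) = EUR 1,496,615.36
EUR 1,496,615.36 ÷ 0.12180 (buy HKD at ask) = HKD 12,287,482.43
HKD 12,287,482.43 × 0.19709 (sell HKD at bid) = AUD 2,421,739.91

Net profit: AUD 5,739.91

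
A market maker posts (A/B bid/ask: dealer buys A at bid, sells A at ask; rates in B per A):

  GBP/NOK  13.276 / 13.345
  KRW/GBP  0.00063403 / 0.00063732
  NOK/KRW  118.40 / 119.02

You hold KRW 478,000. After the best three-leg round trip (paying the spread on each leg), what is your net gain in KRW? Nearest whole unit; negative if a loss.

Best loop KRW → GBP → NOK → KRW:
KRW 478,000 × 0.00063403 (sell KRW at bid) = GBP 303.07
GBP 303.07 × 13.276 (sell GBP at bid) = NOK 4,023.51
NOK 4,023.51 × 118.40 (sell NOK at bid) = KRW 476,383

Net result: KRW -1,617 (no profitable arbitrage after spreads)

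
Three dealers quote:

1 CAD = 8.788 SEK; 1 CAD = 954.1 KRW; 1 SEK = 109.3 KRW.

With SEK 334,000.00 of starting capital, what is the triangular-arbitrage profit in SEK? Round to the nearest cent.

Profitable loop is SEK → KRW → CAD → SEK:
SEK 334,000.00 × 109.3 = KRW 36,506,200
KRW 36,506,200 ÷ 954.1 = CAD 38,262.45
CAD 38,262.45 × 8.788 = SEK 336,250.38
Profit = SEK 336,250.38 − SEK 334,000.00

Profit: SEK 2,250.38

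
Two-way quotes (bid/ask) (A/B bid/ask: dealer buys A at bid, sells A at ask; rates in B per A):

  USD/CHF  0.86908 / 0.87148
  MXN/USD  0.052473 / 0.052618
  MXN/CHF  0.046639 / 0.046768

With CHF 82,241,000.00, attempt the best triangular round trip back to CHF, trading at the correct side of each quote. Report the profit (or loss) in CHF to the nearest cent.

Best loop CHF → USD → MXN → CHF:
CHF 82,241,000.00 ÷ 0.87148 (buy USD at ask) = USD 94,369,348.69
USD 94,369,348.69 ÷ 0.052618 (buy MXN at ask) = MXN 1,793,480,343.12
MXN 1,793,480,343.12 × 0.046639 (sell MXN at bid) = CHF 83,646,129.72

Net profit: CHF 1,405,129.72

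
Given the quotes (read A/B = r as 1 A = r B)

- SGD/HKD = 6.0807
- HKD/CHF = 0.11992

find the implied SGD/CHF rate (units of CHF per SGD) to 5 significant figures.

SGD/CHF = 0.72920

1 SGD × 6.0807 = 6.0807 HKD
6.0807 HKD × 0.11992 = 0.729198 CHF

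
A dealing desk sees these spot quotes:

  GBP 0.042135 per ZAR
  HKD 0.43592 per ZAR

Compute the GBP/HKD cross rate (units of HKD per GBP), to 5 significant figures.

GBP/HKD = 10.346

1 GBP ÷ 0.042135 = 23.7332 ZAR
23.7332 ZAR × 0.43592 = 10.3458 HKD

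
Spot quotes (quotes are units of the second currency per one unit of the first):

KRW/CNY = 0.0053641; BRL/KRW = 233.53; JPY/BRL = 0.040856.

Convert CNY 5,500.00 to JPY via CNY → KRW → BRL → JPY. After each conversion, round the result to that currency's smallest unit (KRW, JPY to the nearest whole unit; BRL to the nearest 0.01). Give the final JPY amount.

CNY 5,500.00 ÷ 0.0053641 = KRW 1,025,335
KRW 1,025,335 ÷ 233.53 = BRL 4,390.59
BRL 4,390.59 ÷ 0.040856 = JPY 107,465

JPY 107,465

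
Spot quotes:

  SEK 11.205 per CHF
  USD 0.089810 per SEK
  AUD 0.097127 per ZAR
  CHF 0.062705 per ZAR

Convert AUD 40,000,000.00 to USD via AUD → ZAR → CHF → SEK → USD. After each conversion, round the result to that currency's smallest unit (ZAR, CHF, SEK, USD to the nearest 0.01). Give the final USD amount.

AUD 40,000,000.00 ÷ 0.097127 = ZAR 411,831,931.39
ZAR 411,831,931.39 × 0.062705 = CHF 25,823,921.26
CHF 25,823,921.26 × 11.205 = SEK 289,357,037.72
SEK 289,357,037.72 × 0.089810 = USD 25,987,155.56

USD 25,987,155.56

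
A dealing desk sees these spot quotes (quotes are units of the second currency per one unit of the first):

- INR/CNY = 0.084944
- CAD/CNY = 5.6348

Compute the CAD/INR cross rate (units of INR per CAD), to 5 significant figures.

CAD/INR = 66.335

1 CAD × 5.6348 = 5.6348 CNY
5.6348 CNY ÷ 0.084944 = 66.3355 INR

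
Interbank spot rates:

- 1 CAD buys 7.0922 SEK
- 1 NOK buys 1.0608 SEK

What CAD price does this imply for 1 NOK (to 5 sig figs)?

1 NOK × 1.0608 = 1.0608 SEK
1.0608 SEK ÷ 7.0922 = 0.149573 CAD

NOK/CAD = 0.14957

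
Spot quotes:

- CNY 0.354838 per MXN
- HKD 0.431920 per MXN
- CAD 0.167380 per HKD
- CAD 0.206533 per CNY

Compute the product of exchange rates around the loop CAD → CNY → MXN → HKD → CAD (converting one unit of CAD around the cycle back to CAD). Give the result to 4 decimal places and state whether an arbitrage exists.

Around CAD → CNY → MXN → HKD → CAD: 1 ÷ 0.206533 ÷ 0.354838 × 0.431920 × 0.167380 = 0.986478
Product < 1; profitable direction is CAD → HKD → MXN → CNY → CAD.

0.9865 (arbitrage exists)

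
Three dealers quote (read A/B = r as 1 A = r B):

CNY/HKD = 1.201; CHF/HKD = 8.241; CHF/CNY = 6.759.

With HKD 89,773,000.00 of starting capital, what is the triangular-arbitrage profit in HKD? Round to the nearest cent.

Profit: HKD 1,365,147.93

Profitable loop is HKD → CNY → CHF → HKD:
HKD 89,773,000.00 ÷ 1.201 = CNY 74,748,542.88
CNY 74,748,542.88 ÷ 6.759 = CHF 11,059,112.72
CHF 11,059,112.72 × 8.241 = HKD 91,138,147.93
Profit = HKD 91,138,147.93 − HKD 89,773,000.00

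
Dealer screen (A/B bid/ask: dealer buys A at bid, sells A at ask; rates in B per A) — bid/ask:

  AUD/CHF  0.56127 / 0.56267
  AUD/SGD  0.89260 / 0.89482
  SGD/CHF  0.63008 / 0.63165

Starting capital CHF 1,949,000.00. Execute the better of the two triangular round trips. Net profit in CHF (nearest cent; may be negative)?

Best loop CHF → AUD → SGD → CHF:
CHF 1,949,000.00 ÷ 0.56267 (buy AUD at ask) = AUD 3,463,842.04
AUD 3,463,842.04 × 0.89260 (sell AUD at bid) = SGD 3,091,825.40
SGD 3,091,825.40 × 0.63008 (sell SGD at bid) = CHF 1,948,097.35

Net result: CHF -902.65 (no profitable arbitrage after spreads)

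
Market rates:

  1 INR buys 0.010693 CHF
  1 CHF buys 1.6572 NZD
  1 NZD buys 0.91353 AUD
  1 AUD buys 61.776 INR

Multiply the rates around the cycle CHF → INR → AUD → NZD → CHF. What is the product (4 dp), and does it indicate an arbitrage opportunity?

1.0000 (no arbitrage)

Around CHF → INR → AUD → NZD → CHF: 1 ÷ 0.010693 ÷ 61.776 ÷ 0.91353 ÷ 1.6572 = 0.999961
Product ≈ 1 (deviation 0.004%, within rounding noise).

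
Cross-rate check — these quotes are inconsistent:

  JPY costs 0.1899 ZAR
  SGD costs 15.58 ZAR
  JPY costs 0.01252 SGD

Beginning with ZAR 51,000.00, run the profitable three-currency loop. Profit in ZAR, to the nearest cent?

Profit: ZAR 1,386.21

Profitable loop is ZAR → JPY → SGD → ZAR:
ZAR 51,000.00 ÷ 0.1899 = JPY 268,562
JPY 268,562 × 0.01252 = SGD 3,362.40
SGD 3,362.40 × 15.58 = ZAR 52,386.21
Profit = ZAR 52,386.21 − ZAR 51,000.00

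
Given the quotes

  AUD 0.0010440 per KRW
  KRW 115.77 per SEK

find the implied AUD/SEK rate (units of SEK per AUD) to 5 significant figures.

1 AUD ÷ 0.0010440 = 957.854 KRW
957.854 KRW ÷ 115.77 = 8.27377 SEK

AUD/SEK = 8.2738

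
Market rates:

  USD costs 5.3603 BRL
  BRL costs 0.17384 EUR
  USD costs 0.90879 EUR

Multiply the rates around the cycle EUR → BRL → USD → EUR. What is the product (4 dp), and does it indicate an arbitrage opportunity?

Around EUR → BRL → USD → EUR: 1 ÷ 0.17384 ÷ 5.3603 × 0.90879 = 0.975270
Product < 1; profitable direction is EUR → USD → BRL → EUR.

0.9753 (arbitrage exists)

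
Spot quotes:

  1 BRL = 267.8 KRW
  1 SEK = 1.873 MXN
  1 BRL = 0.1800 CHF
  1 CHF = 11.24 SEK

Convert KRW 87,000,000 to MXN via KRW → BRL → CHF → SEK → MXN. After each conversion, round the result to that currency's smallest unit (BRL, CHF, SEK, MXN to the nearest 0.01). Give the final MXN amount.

MXN 1,231,077.27

KRW 87,000,000 ÷ 267.8 = BRL 324,869.31
BRL 324,869.31 × 0.1800 = CHF 58,476.48
CHF 58,476.48 × 11.24 = SEK 657,275.64
SEK 657,275.64 × 1.873 = MXN 1,231,077.27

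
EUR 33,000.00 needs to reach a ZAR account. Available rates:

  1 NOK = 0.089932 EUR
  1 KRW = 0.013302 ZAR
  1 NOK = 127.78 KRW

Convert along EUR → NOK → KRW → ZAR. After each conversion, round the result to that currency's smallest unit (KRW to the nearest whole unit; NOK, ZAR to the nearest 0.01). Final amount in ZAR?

ZAR 623,705.41

EUR 33,000.00 ÷ 0.089932 = NOK 366,943.91
NOK 366,943.91 × 127.78 = KRW 46,888,093
KRW 46,888,093 × 0.013302 = ZAR 623,705.41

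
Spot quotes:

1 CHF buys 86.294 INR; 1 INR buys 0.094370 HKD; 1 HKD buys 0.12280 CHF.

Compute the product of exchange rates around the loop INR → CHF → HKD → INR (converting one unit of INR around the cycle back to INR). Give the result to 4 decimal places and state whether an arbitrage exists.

1.0000 (no arbitrage)

Around INR → CHF → HKD → INR: 1 ÷ 86.294 ÷ 0.12280 ÷ 0.094370 = 0.999970
Product ≈ 1 (deviation 0.003%, within rounding noise).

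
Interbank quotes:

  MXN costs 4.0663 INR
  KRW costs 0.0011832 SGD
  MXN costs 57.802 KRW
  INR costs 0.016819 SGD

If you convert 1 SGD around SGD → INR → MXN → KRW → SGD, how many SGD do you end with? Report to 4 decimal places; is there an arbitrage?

1.0000 (no arbitrage)

Around SGD → INR → MXN → KRW → SGD: 1 ÷ 0.016819 ÷ 4.0663 × 57.802 × 0.0011832 = 1.000003
Product ≈ 1 (deviation 0.000%, within rounding noise).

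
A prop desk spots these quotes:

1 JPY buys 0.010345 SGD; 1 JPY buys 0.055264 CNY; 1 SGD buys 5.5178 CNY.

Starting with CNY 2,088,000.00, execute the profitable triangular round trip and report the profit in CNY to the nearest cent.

Profitable loop is CNY → JPY → SGD → CNY:
CNY 2,088,000.00 ÷ 0.055264 = JPY 37,782,281
JPY 37,782,281 × 0.010345 = SGD 390,857.70
SGD 390,857.70 × 5.5178 = CNY 2,156,674.62
Profit = CNY 2,156,674.62 − CNY 2,088,000.00

Profit: CNY 68,674.62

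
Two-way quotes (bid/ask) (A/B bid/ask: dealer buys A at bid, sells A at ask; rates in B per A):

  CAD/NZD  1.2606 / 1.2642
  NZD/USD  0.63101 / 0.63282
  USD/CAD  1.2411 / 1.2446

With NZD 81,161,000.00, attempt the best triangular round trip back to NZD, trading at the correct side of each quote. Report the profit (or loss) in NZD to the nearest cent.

Best loop NZD → CAD → USD → NZD:
NZD 81,161,000.00 ÷ 1.2642 (buy CAD at ask) = CAD 64,199,493.75
CAD 64,199,493.75 ÷ 1.2446 (buy USD at ask) = USD 51,582,431.10
USD 51,582,431.10 ÷ 0.63282 (buy NZD at ask) = NZD 81,512,011.48

Net profit: NZD 351,011.48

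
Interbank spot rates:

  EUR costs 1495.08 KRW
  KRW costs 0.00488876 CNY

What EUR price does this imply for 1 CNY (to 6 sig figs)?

1 CNY ÷ 0.00488876 = 204.551 KRW
204.551 KRW ÷ 1495.08 = 0.136816 EUR

CNY/EUR = 0.136816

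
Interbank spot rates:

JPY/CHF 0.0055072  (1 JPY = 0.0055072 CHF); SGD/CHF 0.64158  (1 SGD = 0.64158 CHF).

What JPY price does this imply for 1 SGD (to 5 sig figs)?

SGD/JPY = 116.50

1 SGD × 0.64158 = 0.64158 CHF
0.64158 CHF ÷ 0.0055072 = 116.498 JPY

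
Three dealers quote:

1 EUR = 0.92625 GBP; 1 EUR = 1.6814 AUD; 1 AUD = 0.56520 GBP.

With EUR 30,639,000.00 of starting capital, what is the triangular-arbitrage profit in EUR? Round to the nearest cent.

Profitable loop is EUR → AUD → GBP → EUR:
EUR 30,639,000.00 × 1.6814 = AUD 51,516,414.60
AUD 51,516,414.60 × 0.56520 = GBP 29,117,077.53
GBP 29,117,077.53 ÷ 0.92625 = EUR 31,435,441.33
Profit = EUR 31,435,441.33 − EUR 30,639,000.00

Profit: EUR 796,441.33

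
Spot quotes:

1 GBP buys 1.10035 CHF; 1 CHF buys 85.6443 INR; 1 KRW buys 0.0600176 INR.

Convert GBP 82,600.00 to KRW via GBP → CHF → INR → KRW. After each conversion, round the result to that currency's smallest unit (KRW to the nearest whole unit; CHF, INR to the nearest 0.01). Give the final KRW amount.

GBP 82,600.00 × 1.10035 = CHF 90,888.91
CHF 90,888.91 × 85.6443 = INR 7,784,117.07
INR 7,784,117.07 ÷ 0.0600176 = KRW 129,697,240

KRW 129,697,240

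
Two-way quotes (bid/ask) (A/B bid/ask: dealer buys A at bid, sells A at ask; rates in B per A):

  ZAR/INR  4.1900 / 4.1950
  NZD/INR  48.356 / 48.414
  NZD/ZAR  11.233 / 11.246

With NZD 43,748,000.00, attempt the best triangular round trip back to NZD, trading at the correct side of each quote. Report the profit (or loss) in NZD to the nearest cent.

Net profit: NZD 1,093,334.41

Best loop NZD → INR → ZAR → NZD:
NZD 43,748,000.00 × 48.356 (sell NZD at bid) = INR 2,115,478,288.00
INR 2,115,478,288.00 ÷ 4.1950 (buy ZAR at ask) = ZAR 504,285,646.72
ZAR 504,285,646.72 ÷ 11.246 (buy NZD at ask) = NZD 44,841,334.41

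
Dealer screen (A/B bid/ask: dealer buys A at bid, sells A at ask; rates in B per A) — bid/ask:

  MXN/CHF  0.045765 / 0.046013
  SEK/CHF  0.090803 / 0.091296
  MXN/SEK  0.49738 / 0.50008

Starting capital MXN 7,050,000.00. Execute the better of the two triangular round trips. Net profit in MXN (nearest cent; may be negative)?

Best loop MXN → CHF → SEK → MXN:
MXN 7,050,000.00 × 0.045765 (sell MXN at bid) = CHF 322,643.25
CHF 322,643.25 ÷ 0.091296 (buy SEK at ask) = SEK 3,534,034.90
SEK 3,534,034.90 ÷ 0.50008 (buy MXN at ask) = MXN 7,066,939.08

Net profit: MXN 16,939.08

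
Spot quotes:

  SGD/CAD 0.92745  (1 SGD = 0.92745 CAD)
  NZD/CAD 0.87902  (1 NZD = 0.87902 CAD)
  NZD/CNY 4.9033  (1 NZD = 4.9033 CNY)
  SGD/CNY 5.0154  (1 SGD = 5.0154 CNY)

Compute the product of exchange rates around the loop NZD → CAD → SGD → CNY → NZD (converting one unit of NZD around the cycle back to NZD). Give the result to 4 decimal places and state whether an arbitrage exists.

Around NZD → CAD → SGD → CNY → NZD: 1 × 0.87902 ÷ 0.92745 × 5.0154 ÷ 4.9033 = 0.969450
Product < 1; profitable direction is NZD → CNY → SGD → CAD → NZD.

0.9694 (arbitrage exists)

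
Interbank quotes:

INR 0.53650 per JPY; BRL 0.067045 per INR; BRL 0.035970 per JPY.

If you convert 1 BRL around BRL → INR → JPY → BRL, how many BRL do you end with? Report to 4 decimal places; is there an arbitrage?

1.0000 (no arbitrage)

Around BRL → INR → JPY → BRL: 1 ÷ 0.067045 ÷ 0.53650 × 0.035970 = 1.000010
Product ≈ 1 (deviation 0.001%, within rounding noise).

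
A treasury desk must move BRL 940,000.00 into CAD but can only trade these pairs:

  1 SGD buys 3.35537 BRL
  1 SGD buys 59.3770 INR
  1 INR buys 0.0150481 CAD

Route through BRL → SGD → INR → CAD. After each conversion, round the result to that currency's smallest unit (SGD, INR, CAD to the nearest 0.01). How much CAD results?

CAD 250,315.28

BRL 940,000.00 ÷ 3.35537 = SGD 280,147.94
SGD 280,147.94 × 59.3770 = INR 16,634,344.23
INR 16,634,344.23 × 0.0150481 = CAD 250,315.28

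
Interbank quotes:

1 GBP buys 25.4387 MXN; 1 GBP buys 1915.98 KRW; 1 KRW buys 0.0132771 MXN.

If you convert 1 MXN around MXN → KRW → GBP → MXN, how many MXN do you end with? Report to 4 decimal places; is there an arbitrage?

1.0000 (no arbitrage)

Around MXN → KRW → GBP → MXN: 1 ÷ 0.0132771 ÷ 1915.98 × 25.4387 = 1.000002
Product ≈ 1 (deviation 0.000%, within rounding noise).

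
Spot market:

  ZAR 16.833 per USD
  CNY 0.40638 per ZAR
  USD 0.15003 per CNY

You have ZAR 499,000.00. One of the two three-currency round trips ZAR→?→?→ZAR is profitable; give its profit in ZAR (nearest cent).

Profit: ZAR 13,120.91

Profitable loop is ZAR → CNY → USD → ZAR:
ZAR 499,000.00 × 0.40638 = CNY 202,783.62
CNY 202,783.62 × 0.15003 = USD 30,423.63
USD 30,423.63 × 16.833 = ZAR 512,120.91
Profit = ZAR 512,120.91 − ZAR 499,000.00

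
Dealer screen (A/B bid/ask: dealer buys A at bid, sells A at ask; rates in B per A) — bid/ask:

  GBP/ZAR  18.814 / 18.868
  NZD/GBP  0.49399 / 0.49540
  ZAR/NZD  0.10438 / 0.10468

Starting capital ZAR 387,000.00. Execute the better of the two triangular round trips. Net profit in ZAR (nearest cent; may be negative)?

Net profit: ZAR 8,517.21

Best loop ZAR → GBP → NZD → ZAR:
ZAR 387,000.00 ÷ 18.868 (buy GBP at ask) = GBP 20,510.92
GBP 20,510.92 ÷ 0.49540 (buy NZD at ask) = NZD 41,402.74
NZD 41,402.74 ÷ 0.10468 (buy ZAR at ask) = ZAR 395,517.21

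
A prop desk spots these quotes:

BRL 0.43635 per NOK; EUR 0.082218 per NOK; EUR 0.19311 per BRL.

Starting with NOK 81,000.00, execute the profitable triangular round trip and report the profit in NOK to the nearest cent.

Profitable loop is NOK → BRL → EUR → NOK:
NOK 81,000.00 × 0.43635 = BRL 35,344.35
BRL 35,344.35 × 0.19311 = EUR 6,825.35
EUR 6,825.35 ÷ 0.082218 = NOK 83,015.25
Profit = NOK 83,015.25 − NOK 81,000.00

Profit: NOK 2,015.25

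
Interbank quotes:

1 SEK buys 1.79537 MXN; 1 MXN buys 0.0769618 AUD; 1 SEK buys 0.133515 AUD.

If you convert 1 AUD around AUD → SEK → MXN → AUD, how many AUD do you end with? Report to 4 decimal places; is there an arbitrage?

1.0349 (arbitrage exists)

Around AUD → SEK → MXN → AUD: 1 ÷ 0.133515 × 1.79537 × 0.0769618 = 1.034902
Product > 1; profitable direction is AUD → SEK → MXN → AUD.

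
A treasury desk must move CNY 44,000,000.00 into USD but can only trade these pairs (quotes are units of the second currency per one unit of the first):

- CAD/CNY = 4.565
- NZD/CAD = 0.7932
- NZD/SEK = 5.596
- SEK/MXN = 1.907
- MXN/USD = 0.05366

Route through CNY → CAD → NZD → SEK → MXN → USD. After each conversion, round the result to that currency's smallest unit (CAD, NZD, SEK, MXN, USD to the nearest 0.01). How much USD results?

CNY 44,000,000.00 ÷ 4.565 = CAD 9,638,554.22
CAD 9,638,554.22 ÷ 0.7932 = NZD 12,151,480.36
NZD 12,151,480.36 × 5.596 = SEK 67,999,684.09
SEK 67,999,684.09 × 1.907 = MXN 129,675,397.56
MXN 129,675,397.56 × 0.05366 = USD 6,958,381.83

USD 6,958,381.83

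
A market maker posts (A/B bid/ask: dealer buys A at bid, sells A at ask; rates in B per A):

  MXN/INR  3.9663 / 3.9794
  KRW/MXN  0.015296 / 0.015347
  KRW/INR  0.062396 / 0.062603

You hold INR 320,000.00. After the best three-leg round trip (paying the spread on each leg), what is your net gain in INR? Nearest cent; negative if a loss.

Net profit: INR 6,938.18

Best loop INR → MXN → KRW → INR:
INR 320,000.00 ÷ 3.9794 (buy MXN at ask) = MXN 80,414.13
MXN 80,414.13 ÷ 0.015347 (buy KRW at ask) = KRW 5,239,730
KRW 5,239,730 × 0.062396 (sell KRW at bid) = INR 326,938.18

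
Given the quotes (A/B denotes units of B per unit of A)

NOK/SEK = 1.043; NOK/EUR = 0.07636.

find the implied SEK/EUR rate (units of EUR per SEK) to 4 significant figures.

SEK/EUR = 0.07321

1 SEK ÷ 1.043 = 0.958773 NOK
0.958773 NOK × 0.07636 = 0.0732119 EUR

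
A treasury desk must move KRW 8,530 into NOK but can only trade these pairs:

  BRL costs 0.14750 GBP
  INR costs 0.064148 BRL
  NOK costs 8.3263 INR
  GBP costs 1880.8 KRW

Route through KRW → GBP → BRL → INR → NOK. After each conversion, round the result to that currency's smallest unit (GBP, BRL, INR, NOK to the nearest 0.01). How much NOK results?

KRW 8,530 ÷ 1880.8 = GBP 4.54
GBP 4.54 ÷ 0.14750 = BRL 30.78
BRL 30.78 ÷ 0.064148 = INR 479.83
INR 479.83 ÷ 8.3263 = NOK 57.63

NOK 57.63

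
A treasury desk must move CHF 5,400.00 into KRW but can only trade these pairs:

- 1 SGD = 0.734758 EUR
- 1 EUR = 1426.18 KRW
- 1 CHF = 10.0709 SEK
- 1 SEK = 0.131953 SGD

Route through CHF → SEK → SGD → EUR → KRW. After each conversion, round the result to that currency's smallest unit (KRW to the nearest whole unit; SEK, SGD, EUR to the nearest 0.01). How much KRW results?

CHF 5,400.00 × 10.0709 = SEK 54,382.86
SEK 54,382.86 × 0.131953 = SGD 7,175.98
SGD 7,175.98 × 0.734758 = EUR 5,272.61
EUR 5,272.61 × 1426.18 = KRW 7,519,691

KRW 7,519,691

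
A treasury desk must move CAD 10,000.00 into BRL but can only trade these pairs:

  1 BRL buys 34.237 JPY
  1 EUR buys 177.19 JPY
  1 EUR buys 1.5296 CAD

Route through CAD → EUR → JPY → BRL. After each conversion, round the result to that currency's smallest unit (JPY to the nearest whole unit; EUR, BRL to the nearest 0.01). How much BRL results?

BRL 33,834.97

CAD 10,000.00 ÷ 1.5296 = EUR 6,537.66
EUR 6,537.66 × 177.19 = JPY 1,158,408
JPY 1,158,408 ÷ 34.237 = BRL 33,834.97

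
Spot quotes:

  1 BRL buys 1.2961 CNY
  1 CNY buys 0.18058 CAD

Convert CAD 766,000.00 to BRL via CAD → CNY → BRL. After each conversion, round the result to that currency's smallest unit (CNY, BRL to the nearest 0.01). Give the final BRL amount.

CAD 766,000.00 ÷ 0.18058 = CNY 4,241,887.25
CNY 4,241,887.25 ÷ 1.2961 = BRL 3,272,808.62

BRL 3,272,808.62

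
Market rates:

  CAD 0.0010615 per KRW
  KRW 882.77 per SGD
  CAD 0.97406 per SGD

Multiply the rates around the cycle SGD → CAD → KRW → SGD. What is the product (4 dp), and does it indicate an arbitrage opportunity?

1.0395 (arbitrage exists)

Around SGD → CAD → KRW → SGD: 1 × 0.97406 ÷ 0.0010615 ÷ 882.77 = 1.039485
Product > 1; profitable direction is SGD → CAD → KRW → SGD.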